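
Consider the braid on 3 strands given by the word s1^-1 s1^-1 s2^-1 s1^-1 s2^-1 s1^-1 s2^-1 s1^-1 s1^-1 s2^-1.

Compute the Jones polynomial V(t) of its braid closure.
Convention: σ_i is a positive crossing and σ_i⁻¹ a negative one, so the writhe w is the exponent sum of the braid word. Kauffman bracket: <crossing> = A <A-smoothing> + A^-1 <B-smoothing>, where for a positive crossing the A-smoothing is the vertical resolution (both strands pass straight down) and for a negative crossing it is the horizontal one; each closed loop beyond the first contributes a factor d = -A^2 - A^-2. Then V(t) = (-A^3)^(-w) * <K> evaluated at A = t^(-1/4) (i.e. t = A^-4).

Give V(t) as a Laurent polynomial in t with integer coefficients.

t^-4 + t^-6 - t^-10

Derivation:
Braid: s1^-1 s1^-1 s2^-1 s1^-1 s2^-1 s1^-1 s2^-1 s1^-1 s1^-1 s2^-1 on 3 strands, 10 crossings.
Writhe w = (#positive) - (#negative) = 0 - 10 = -10.
Enumerate smoothing states for the bracket polynomial. There are 2^10 = 1024 states.
Smooth each crossing (0=||, 1=⌣⌢); contribution A^(Σ sign_k(1-2s_k)) * d^(L-1).
Tabulate the states by total A-exponent and number of loops L (A-exp: L × count):
  A^10: L=3 ×1
  A^8: L=2 ×4, L=4 ×6
  A^6: L=1 ×4, L=3 ×30, L=5 ×11
  A^4: L=2 ×48, L=4 ×65, L=6 ×7
  A^2: L=1 ×24, L=3 ×140, L=5 ×45, L=7 ×1
  A^0: L=2 ×129, L=4 ×117, L=6 ×6
  A^-2: L=1 ×43, L=3 ×151, L=5 ×16
  A^-4: L=2 ×96, L=4 ×24
  A^-6: L=1 ×24, L=3 ×21
  A^-8: L=2 ×10
  A^-10: L=3 ×1
Each group contributes A^e * Σ count * d^(L-1):
Powers of d = -A^2 - A^-2: d^2 = A^4 + 2 + A^-4; d^3 = -A^6 - 3*A^2 - 3*A^-2 - A^-6; d^4 = A^8 + 4*A^4 + 6 + 4*A^-4 + A^-8; d^5 = -A^10 - 5*A^6 - 10*A^2 - 10*A^-2 - 5*A^-6 - A^-10; d^6 = A^12 + 6*A^8 + 15*A^4 + 20 + 15*A^-4 + 6*A^-8 + A^-12.
  A^10 * (d^2) = A^14 + 2*A^10 + A^6
  A^8 * (4*d + 6*d^3) = -6*A^14 - 22*A^10 - 22*A^6 - 6*A^2
  A^6 * (4 + 30*d^2 + 11*d^4) = 11*A^14 + 74*A^10 + 130*A^6 + 74*A^2 + 11*A^-2
  A^4 * (48*d + 65*d^3 + 7*d^5) = -7*A^14 - 100*A^10 - 313*A^6 - 313*A^2 - 100*A^-2 - 7*A^-6
  A^2 * (24 + 140*d^2 + 45*d^4 + d^6) = A^14 + 51*A^10 + 335*A^6 + 594*A^2 + 335*A^-2 + 51*A^-6 + A^-10
  A^0 * (129*d + 117*d^3 + 6*d^5) = -6*A^10 - 147*A^6 - 540*A^2 - 540*A^-2 - 147*A^-6 - 6*A^-10
  A^-2 * (43 + 151*d^2 + 16*d^4) = 16*A^6 + 215*A^2 + 441*A^-2 + 215*A^-6 + 16*A^-10
  A^-4 * (96*d + 24*d^3) = -24*A^2 - 168*A^-2 - 168*A^-6 - 24*A^-10
  A^-6 * (24 + 21*d^2) = 21*A^-2 + 66*A^-6 + 21*A^-10
  A^-8 * (10*d) = -10*A^-6 - 10*A^-10
  A^-10 * (d^2) = A^-6 + 2*A^-10 + A^-14
Summing the groups: <K> = -A^10 + A^-6 + A^-14
Normalise by the writhe: (-A^3)^(-w) = (-A^3)^(10) = A^30, so f(A) = A^30 * <K> = -A^40 + A^24 + A^16.
Substitute A = t^(-1/4), i.e. A^e → t^(-e/4): V(t) = t^-4 + t^-6 - t^-10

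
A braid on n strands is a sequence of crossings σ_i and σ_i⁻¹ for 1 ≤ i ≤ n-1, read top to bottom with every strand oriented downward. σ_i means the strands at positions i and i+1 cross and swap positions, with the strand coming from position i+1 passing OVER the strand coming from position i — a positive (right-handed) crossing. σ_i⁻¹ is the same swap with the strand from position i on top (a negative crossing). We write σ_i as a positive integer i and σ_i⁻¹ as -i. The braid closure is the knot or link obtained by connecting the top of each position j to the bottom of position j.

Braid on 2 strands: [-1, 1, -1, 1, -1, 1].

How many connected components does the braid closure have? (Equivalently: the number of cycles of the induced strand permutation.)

2

Derivation:
Track the strand permutation on 2 strands, starting from identity.
  step 1: s1^-1 swaps positions 1,2 -> [2 1]
  step 2: s1 swaps positions 1,2 -> [1 2]
  step 3: s1^-1 swaps positions 1,2 -> [2 1]
  step 4: s1 swaps positions 1,2 -> [1 2]
  step 5: s1^-1 swaps positions 1,2 -> [2 1]
  step 6: s1 swaps positions 1,2 -> [1 2]
Final permutation (position -> original strand): [1 2]
Closure components = cycle count of this permutation = 2.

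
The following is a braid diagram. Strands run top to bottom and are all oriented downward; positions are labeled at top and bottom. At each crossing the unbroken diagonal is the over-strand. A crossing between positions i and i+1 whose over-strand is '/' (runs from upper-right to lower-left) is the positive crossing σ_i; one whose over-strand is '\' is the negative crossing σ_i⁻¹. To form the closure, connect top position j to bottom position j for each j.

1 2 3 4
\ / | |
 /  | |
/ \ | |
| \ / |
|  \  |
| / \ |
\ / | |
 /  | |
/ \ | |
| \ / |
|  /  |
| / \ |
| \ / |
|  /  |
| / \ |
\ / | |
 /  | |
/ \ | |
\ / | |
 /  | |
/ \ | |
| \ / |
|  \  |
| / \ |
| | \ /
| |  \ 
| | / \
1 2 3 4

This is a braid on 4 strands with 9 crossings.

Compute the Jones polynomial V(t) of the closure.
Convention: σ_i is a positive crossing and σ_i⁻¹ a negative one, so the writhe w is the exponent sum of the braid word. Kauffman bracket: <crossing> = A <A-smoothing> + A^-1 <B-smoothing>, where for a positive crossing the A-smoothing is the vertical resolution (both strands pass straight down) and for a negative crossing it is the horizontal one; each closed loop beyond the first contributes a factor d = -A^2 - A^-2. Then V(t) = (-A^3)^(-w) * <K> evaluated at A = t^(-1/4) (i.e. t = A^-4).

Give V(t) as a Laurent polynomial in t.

Reading the diagram top to bottom ('/'-over between positions i,i+1 = s_i, '\'-over = s_i^-1): braid word = s1 s2^-1 s1 s2 s2 s1 s1 s2^-1 s3^-1.
The presented braid s1 s2^-1 s1 s2 s2 s1 s1 s2^-1 s3^-1 on 4 strands reduces by inverse Markov moves (closure unchanged at each step):
  Destabilize: the word has the form β·s3^-1 where s3^-1 occurs only as the final letter (β ∈ B_3); drop it and the last strand → 3 strands.
Reduced to β = s1 s2^-1 s1 s2 s2 s1 s1 s2^-1 on 3 strands, 8 crossings.
Compute on β:
Braid: s1 s2^-1 s1 s2 s2 s1 s1 s2^-1 on 3 strands, 8 crossings.
Writhe w = (#positive) - (#negative) = 6 - 2 = 4.
Computing the Kauffman bracket via state sum. There are 2^8 = 256 states.
Smooth each crossing (0=||, 1=⌣⌢); contribution A^(Σ sign_k(1-2s_k)) * d^(L-1).
Tabulate the states by total A-exponent and number of loops L (A-exp: L × count):
  A^8: L=3 ×1
  A^6: L=2 ×6, L=4 ×2
  A^4: L=1 ×11, L=3 ×16, L=5 ×1
  A^2: L=2 ×47, L=4 ×9
  A^0: L=1 ×26, L=3 ×43, L=5 ×1
  A^-2: L=2 ×41, L=4 ×15
  A^-4: L=3 ×26, L=5 ×2
  A^-6: L=4 ×8
  A^-8: L=5 ×1
Each group contributes A^e * Σ count * d^(L-1):
Powers of d = -A^2 - A^-2: d^2 = A^4 + 2 + A^-4; d^3 = -A^6 - 3*A^2 - 3*A^-2 - A^-6; d^4 = A^8 + 4*A^4 + 6 + 4*A^-4 + A^-8.
  A^8 * (d^2) = A^12 + 2*A^8 + A^4
  A^6 * (6*d + 2*d^3) = -2*A^12 - 12*A^8 - 12*A^4 - 2
  A^4 * (11 + 16*d^2 + d^4) = A^12 + 20*A^8 + 49*A^4 + 20 + A^-4
  A^2 * (47*d + 9*d^3) = -9*A^8 - 74*A^4 - 74 - 9*A^-4
  A^0 * (26 + 43*d^2 + d^4) = A^8 + 47*A^4 + 118 + 47*A^-4 + A^-8
  A^-2 * (41*d + 15*d^3) = -15*A^4 - 86 - 86*A^-4 - 15*A^-8
  A^-4 * (26*d^2 + 2*d^4) = 2*A^4 + 34 + 64*A^-4 + 34*A^-8 + 2*A^-12
  A^-6 * (8*d^3) = -8 - 24*A^-4 - 24*A^-8 - 8*A^-12
  A^-8 * (d^4) = 1 + 4*A^-4 + 6*A^-8 + 4*A^-12 + A^-16
Summing the groups: <K> = 2*A^8 - 2*A^4 + 3 - 3*A^-4 + 2*A^-8 - 2*A^-12 + A^-16
Normalise by the writhe: (-A^3)^(-w) = (-A^3)^(-4) = A^-12, so f(A) = A^-12 * <K> = 2*A^-4 - 2*A^-8 + 3*A^-12 - 3*A^-16 + 2*A^-20 - 2*A^-24 + A^-28.
Substitute A = t^(-1/4), i.e. A^e → t^(-e/4): V(t) = t^7 - 2*t^6 + 2*t^5 - 3*t^4 + 3*t^3 - 2*t^2 + 2*t

Answer: t^7 - 2*t^6 + 2*t^5 - 3*t^4 + 3*t^3 - 2*t^2 + 2*t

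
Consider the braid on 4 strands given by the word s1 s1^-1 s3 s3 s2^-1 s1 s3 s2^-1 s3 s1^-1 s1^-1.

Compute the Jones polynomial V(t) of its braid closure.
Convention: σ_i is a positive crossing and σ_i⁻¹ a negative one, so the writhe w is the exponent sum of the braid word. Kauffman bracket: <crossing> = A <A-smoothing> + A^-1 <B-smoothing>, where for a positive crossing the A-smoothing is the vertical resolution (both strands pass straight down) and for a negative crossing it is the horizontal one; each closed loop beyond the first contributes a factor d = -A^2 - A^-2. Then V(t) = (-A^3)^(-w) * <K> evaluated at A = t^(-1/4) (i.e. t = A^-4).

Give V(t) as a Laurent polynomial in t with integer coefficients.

t^5 - 2*t^4 + 3*t^3 - 3*t^2 + 3*t - 3 + 2*t^-1 - t^-2 + t^-3

Derivation:
The presented braid s1 s1^-1 s3 s3 s2^-1 s1 s3 s2^-1 s3 s1^-1 s1^-1 on 4 strands reduces by inverse Markov moves (closure unchanged at each step):
  Deconjugate: the word is γ·β·γ⁻¹ with γ = s1 (prefix) and γ⁻¹ = s1^-1 (suffix); strip both.
Reduced to β = s1^-1 s3 s3 s2^-1 s1 s3 s2^-1 s3 s1^-1 on 4 strands, 9 crossings.
Compute on β:
Braid: s1^-1 s3 s3 s2^-1 s1 s3 s2^-1 s3 s1^-1 on 4 strands, 9 crossings.
Writhe w = (#positive) - (#negative) = 5 - 4 = 1.
State-sum expansion of <K>. There are 2^9 = 512 states.
Smooth each crossing (0=||, 1=⌣⌢); contribution A^(Σ sign_k(1-2s_k)) * d^(L-1).
Tabulate the states by total A-exponent and number of loops L (A-exp: L × count):
  A^9: L=4 ×1
  A^7: L=3 ×9
  A^5: L=2 ×29, L=4 ×7
  A^3: L=1 ×30, L=3 ×52, L=5 ×2
  A^1: L=2 ×83, L=4 ×43
  A^-1: L=1 ×11, L=3 ×93, L=5 ×22
  A^-3: L=2 ×19, L=4 ×58, L=6 ×7
  A^-5: L=3 ×15, L=5 ×20, L=7 ×1
  A^-7: L=4 ×6, L=6 ×3
  A^-9: L=5 ×1
Each group contributes A^e * Σ count * d^(L-1):
Powers of d = -A^2 - A^-2: d^2 = A^4 + 2 + A^-4; d^3 = -A^6 - 3*A^2 - 3*A^-2 - A^-6; d^4 = A^8 + 4*A^4 + 6 + 4*A^-4 + A^-8; d^5 = -A^10 - 5*A^6 - 10*A^2 - 10*A^-2 - 5*A^-6 - A^-10; d^6 = A^12 + 6*A^8 + 15*A^4 + 20 + 15*A^-4 + 6*A^-8 + A^-12.
  A^9 * (d^3) = -A^15 - 3*A^11 - 3*A^7 - A^3
  A^7 * (9*d^2) = 9*A^11 + 18*A^7 + 9*A^3
  A^5 * (29*d + 7*d^3) = -7*A^11 - 50*A^7 - 50*A^3 - 7*A^-1
  A^3 * (30 + 52*d^2 + 2*d^4) = 2*A^11 + 60*A^7 + 146*A^3 + 60*A^-1 + 2*A^-5
  A^1 * (83*d + 43*d^3) = -43*A^7 - 212*A^3 - 212*A^-1 - 43*A^-5
  A^-1 * (11 + 93*d^2 + 22*d^4) = 22*A^7 + 181*A^3 + 329*A^-1 + 181*A^-5 + 22*A^-9
  A^-3 * (19*d + 58*d^3 + 7*d^5) = -7*A^7 - 93*A^3 - 263*A^-1 - 263*A^-5 - 93*A^-9 - 7*A^-13
  A^-5 * (15*d^2 + 20*d^4 + d^6) = A^7 + 26*A^3 + 110*A^-1 + 170*A^-5 + 110*A^-9 + 26*A^-13 + A^-17
  A^-7 * (6*d^3 + 3*d^5) = -3*A^3 - 21*A^-1 - 48*A^-5 - 48*A^-9 - 21*A^-13 - 3*A^-17
  A^-9 * (d^4) = A^-1 + 4*A^-5 + 6*A^-9 + 4*A^-13 + A^-17
Summing the groups: <K> = -A^15 + A^11 - 2*A^7 + 3*A^3 - 3*A^-1 + 3*A^-5 - 3*A^-9 + 2*A^-13 - A^-17
Normalise by the writhe: (-A^3)^(-w) = (-A^3)^(-1) = -A^-3, so f(A) = -A^-3 * <K> = A^12 - A^8 + 2*A^4 - 3 + 3*A^-4 - 3*A^-8 + 3*A^-12 - 2*A^-16 + A^-20.
Substitute A = t^(-1/4), i.e. A^e → t^(-e/4): V(t) = t^5 - 2*t^4 + 3*t^3 - 3*t^2 + 3*t - 3 + 2*t^-1 - t^-2 + t^-3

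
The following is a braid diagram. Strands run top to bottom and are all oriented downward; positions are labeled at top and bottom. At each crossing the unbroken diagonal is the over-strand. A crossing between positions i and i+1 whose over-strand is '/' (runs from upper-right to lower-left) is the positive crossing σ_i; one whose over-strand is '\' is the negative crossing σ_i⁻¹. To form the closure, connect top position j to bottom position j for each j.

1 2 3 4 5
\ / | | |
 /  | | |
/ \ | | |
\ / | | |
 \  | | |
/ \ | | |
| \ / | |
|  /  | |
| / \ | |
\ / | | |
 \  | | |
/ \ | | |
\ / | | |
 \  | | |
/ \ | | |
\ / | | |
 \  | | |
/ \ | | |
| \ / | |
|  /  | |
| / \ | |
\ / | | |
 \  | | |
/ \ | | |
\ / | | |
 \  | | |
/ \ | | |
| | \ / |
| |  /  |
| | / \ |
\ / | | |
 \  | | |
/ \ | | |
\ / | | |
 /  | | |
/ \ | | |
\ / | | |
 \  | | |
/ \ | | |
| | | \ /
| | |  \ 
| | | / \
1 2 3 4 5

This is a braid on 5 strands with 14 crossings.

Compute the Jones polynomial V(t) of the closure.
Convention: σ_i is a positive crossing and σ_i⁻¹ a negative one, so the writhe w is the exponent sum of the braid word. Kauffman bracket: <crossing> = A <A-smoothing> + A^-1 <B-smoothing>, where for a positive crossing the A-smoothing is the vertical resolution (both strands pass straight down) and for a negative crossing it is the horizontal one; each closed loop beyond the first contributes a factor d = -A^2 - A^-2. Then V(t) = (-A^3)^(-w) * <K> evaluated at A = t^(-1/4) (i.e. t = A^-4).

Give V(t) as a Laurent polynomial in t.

1 - t^-1 + 3*t^-2 - 3*t^-3 + 3*t^-4 - 4*t^-5 + 3*t^-6 - 2*t^-7 + t^-8

Derivation:
Reading the diagram top to bottom ('/'-over between positions i,i+1 = s_i, '\'-over = s_i^-1): braid word = s1 s1^-1 s2 s1^-1 s1^-1 s1^-1 s2 s1^-1 s1^-1 s3 s1^-1 s1 s1^-1 s4^-1.
The presented braid s1 s1^-1 s2 s1^-1 s1^-1 s1^-1 s2 s1^-1 s1^-1 s3 s1^-1 s1 s1^-1 s4^-1 on 5 strands reduces by inverse Markov moves (closure unchanged at each step):
  Destabilize: the word has the form β·s4^-1 where s4^-1 occurs only as the final letter (β ∈ B_4); drop it and the last strand → 4 strands.
  Deconjugate: the word is γ·β·γ⁻¹ with γ = s1 s1^-1 (prefix) and γ⁻¹ = s1 s1^-1 (suffix); strip both.
Reduced to β = s2 s1^-1 s1^-1 s1^-1 s2 s1^-1 s1^-1 s3 s1^-1 on 4 strands, 9 crossings.
Compute on β:
Braid: s2 s1^-1 s1^-1 s1^-1 s2 s1^-1 s1^-1 s3 s1^-1 on 4 strands, 9 crossings.
Writhe w = (#positive) - (#negative) = 3 - 6 = -3.
Enumerate smoothing states for the bracket polynomial. There are 2^9 = 512 states.
For each crossing: s=0 is the vertical smoothing, s=1 horizontal. Crossing k contributes A^(sign_k * (1 - 2*s_k)); loop factor d = -A^2 - A^-2.
Tabulate the states by total A-exponent and number of loops L (A-exp: L × count):
  A^9: L=8 ×1
  A^7: L=7 ×9
  A^5: L=6 ×36
  A^3: L=5 ×84
  A^1: L=4 ×126
  A^-1: L=3 ×124, L=5 ×2
  A^-3: L=2 ×75, L=4 ×9
  A^-5: L=1 ×21, L=3 ×15
  A^-7: L=2 ×8, L=4 ×1
  A^-9: L=3 ×1
Each group contributes A^e * Σ count * d^(L-1):
Powers of d = -A^2 - A^-2: d^2 = A^4 + 2 + A^-4; d^3 = -A^6 - 3*A^2 - 3*A^-2 - A^-6; d^4 = A^8 + 4*A^4 + 6 + 4*A^-4 + A^-8; d^5 = -A^10 - 5*A^6 - 10*A^2 - 10*A^-2 - 5*A^-6 - A^-10; d^6 = A^12 + 6*A^8 + 15*A^4 + 20 + 15*A^-4 + 6*A^-8 + A^-12; d^7 = -A^14 - 7*A^10 - 21*A^6 - 35*A^2 - 35*A^-2 - 21*A^-6 - 7*A^-10 - A^-14.
  A^9 * (d^7) = -A^23 - 7*A^19 - 21*A^15 - 35*A^11 - 35*A^7 - 21*A^3 - 7*A^-1 - A^-5
  A^7 * (9*d^6) = 9*A^19 + 54*A^15 + 135*A^11 + 180*A^7 + 135*A^3 + 54*A^-1 + 9*A^-5
  A^5 * (36*d^5) = -36*A^15 - 180*A^11 - 360*A^7 - 360*A^3 - 180*A^-1 - 36*A^-5
  A^3 * (84*d^4) = 84*A^11 + 336*A^7 + 504*A^3 + 336*A^-1 + 84*A^-5
  A^1 * (126*d^3) = -126*A^7 - 378*A^3 - 378*A^-1 - 126*A^-5
  A^-1 * (124*d^2 + 2*d^4) = 2*A^7 + 132*A^3 + 260*A^-1 + 132*A^-5 + 2*A^-9
  A^-3 * (75*d + 9*d^3) = -9*A^3 - 102*A^-1 - 102*A^-5 - 9*A^-9
  A^-5 * (21 + 15*d^2) = 15*A^-1 + 51*A^-5 + 15*A^-9
  A^-7 * (8*d + d^3) = -A^-1 - 11*A^-5 - 11*A^-9 - A^-13
  A^-9 * (d^2) = A^-5 + 2*A^-9 + A^-13
Summing the groups: <K> = -A^23 + 2*A^19 - 3*A^15 + 4*A^11 - 3*A^7 + 3*A^3 - 3*A^-1 + A^-5 - A^-9
Normalise by the writhe: (-A^3)^(-w) = (-A^3)^(3) = -A^9, so f(A) = -A^9 * <K> = A^32 - 2*A^28 + 3*A^24 - 4*A^20 + 3*A^16 - 3*A^12 + 3*A^8 - A^4 + 1.
Substitute A = t^(-1/4), i.e. A^e → t^(-e/4): V(t) = 1 - t^-1 + 3*t^-2 - 3*t^-3 + 3*t^-4 - 4*t^-5 + 3*t^-6 - 2*t^-7 + t^-8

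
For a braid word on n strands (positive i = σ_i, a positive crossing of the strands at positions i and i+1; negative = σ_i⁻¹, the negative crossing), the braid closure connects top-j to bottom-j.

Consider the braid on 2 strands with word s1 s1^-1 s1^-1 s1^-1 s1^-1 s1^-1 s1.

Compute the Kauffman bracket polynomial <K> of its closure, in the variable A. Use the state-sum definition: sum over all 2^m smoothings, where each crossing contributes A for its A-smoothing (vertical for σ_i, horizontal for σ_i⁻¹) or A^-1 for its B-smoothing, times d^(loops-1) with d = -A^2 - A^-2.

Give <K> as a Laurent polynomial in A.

First cancel adjacent σ_i σ_i⁻¹ pairs (Reidemeister II — same braid, same closure): s1 s1^-1 s1^-1 s1^-1 s1^-1 s1^-1 s1 → s1^-1 s1^-1 s1^-1.
Braid: s1^-1 s1^-1 s1^-1 on 2 strands, 3 crossings.
Writhe w = (#positive) - (#negative) = 0 - 3 = -3.
Enumerate smoothing states for the bracket polynomial. There are 2^3 = 8 states.
Each crossing splits two ways (0=vertical, 1=horizontal). The state's weight is A^(#A-smoothings - #B-smoothings) * d^(loops - 1).
  state 000: A-exp=-3, loops=2, term = A^-3 * d^1
  state 001: A-exp=-1, loops=1, term = A^-1 * d^0
  state 010: A-exp=-1, loops=1, term = A^-1 * d^0
  state 011: A-exp=+1, loops=2, term = A^1 * d^1
  state 100: A-exp=-1, loops=1, term = A^-1 * d^0
  state 101: A-exp=+1, loops=2, term = A^1 * d^1
  state 110: A-exp=+1, loops=2, term = A^1 * d^1
  state 111: A-exp=+3, loops=3, term = A^3 * d^2
Collect the terms by A-exponent (count of states per loop number):
Powers of d = -A^2 - A^-2: d^2 = A^4 + 2 + A^-4.
  A^3 * (d^2) = A^7 + 2*A^3 + A^-1
  A^1 * (3*d) = -3*A^3 - 3*A^-1
  A^-1 * (3) = 3*A^-1
  A^-3 * (d) = -A^-1 - A^-5
Summing the groups: <K> = A^7 - A^3 - A^-5

Answer: A^7 - A^3 - A^-5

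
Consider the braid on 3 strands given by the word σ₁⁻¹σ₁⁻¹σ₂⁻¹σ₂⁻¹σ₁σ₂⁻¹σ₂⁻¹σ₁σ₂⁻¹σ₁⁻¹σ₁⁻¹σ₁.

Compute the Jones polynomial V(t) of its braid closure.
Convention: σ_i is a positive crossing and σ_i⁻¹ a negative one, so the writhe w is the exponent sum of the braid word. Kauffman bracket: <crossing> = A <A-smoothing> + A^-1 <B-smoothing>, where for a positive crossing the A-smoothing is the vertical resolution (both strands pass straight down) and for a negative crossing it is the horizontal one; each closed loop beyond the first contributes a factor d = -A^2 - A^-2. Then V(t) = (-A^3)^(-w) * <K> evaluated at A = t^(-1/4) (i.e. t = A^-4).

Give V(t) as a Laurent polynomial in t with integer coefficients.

2*t^-2 - 3*t^-3 + 6*t^-4 - 7*t^-5 + 7*t^-6 - 7*t^-7 + 5*t^-8 - 3*t^-9 + t^-10

Derivation:
The presented braid s1^-1 s1^-1 s2^-1 s2^-1 s1 s2^-1 s2^-1 s1 s2^-1 s1^-1 s1^-1 s1 on 3 strands reduces by inverse Markov moves (closure unchanged at each step):
  Deconjugate: the word is γ·β·γ⁻¹ with γ = s1^-1 (prefix) and γ⁻¹ = s1 (suffix); strip both.
Reduced to β = s1^-1 s2^-1 s2^-1 s1 s2^-1 s2^-1 s1 s2^-1 s1^-1 s1^-1 on 3 strands, 10 crossings.
Compute on β:
Braid: s1^-1 s2^-1 s2^-1 s1 s2^-1 s2^-1 s1 s2^-1 s1^-1 s1^-1 on 3 strands, 10 crossings.
Writhe w = (#positive) - (#negative) = 2 - 8 = -6.
State-sum expansion of <K>. There are 2^10 = 1024 states.
Each crossing splits two ways (0=vertical, 1=horizontal). The state's weight is A^(#A-smoothings - #B-smoothings) * d^(loops - 1).
Tabulate the states by total A-exponent and number of loops L (A-exp: L × count):
  A^10: L=7 ×1
  A^8: L=6 ×10
  A^6: L=5 ×44, L=7 ×1
  A^4: L=4 ×110, L=6 ×10
  A^2: L=3 ×166, L=5 ×44
  A^0: L=2 ×144, L=4 ×106, L=6 ×2
  A^-2: L=1 ×57, L=3 ×140, L=5 ×13
  A^-4: L=2 ×91, L=4 ×28, L=6 ×1
  A^-6: L=1 ×16, L=3 ×26, L=5 ×3
  A^-8: L=2 ×7, L=4 ×3
  A^-10: L=3 ×1
Each group contributes A^e * Σ count * d^(L-1):
Powers of d = -A^2 - A^-2: d^2 = A^4 + 2 + A^-4; d^3 = -A^6 - 3*A^2 - 3*A^-2 - A^-6; d^4 = A^8 + 4*A^4 + 6 + 4*A^-4 + A^-8; d^5 = -A^10 - 5*A^6 - 10*A^2 - 10*A^-2 - 5*A^-6 - A^-10; d^6 = A^12 + 6*A^8 + 15*A^4 + 20 + 15*A^-4 + 6*A^-8 + A^-12.
  A^10 * (d^6) = A^22 + 6*A^18 + 15*A^14 + 20*A^10 + 15*A^6 + 6*A^2 + A^-2
  A^8 * (10*d^5) = -10*A^18 - 50*A^14 - 100*A^10 - 100*A^6 - 50*A^2 - 10*A^-2
  A^6 * (44*d^4 + d^6) = A^18 + 50*A^14 + 191*A^10 + 284*A^6 + 191*A^2 + 50*A^-2 + A^-6
  A^4 * (110*d^3 + 10*d^5) = -10*A^14 - 160*A^10 - 430*A^6 - 430*A^2 - 160*A^-2 - 10*A^-6
  A^2 * (166*d^2 + 44*d^4) = 44*A^10 + 342*A^6 + 596*A^2 + 342*A^-2 + 44*A^-6
  A^0 * (144*d + 106*d^3 + 2*d^5) = -2*A^10 - 116*A^6 - 482*A^2 - 482*A^-2 - 116*A^-6 - 2*A^-10
  A^-2 * (57 + 140*d^2 + 13*d^4) = 13*A^6 + 192*A^2 + 415*A^-2 + 192*A^-6 + 13*A^-10
  A^-4 * (91*d + 28*d^3 + d^5) = -A^6 - 33*A^2 - 185*A^-2 - 185*A^-6 - 33*A^-10 - A^-14
  A^-6 * (16 + 26*d^2 + 3*d^4) = 3*A^2 + 38*A^-2 + 86*A^-6 + 38*A^-10 + 3*A^-14
  A^-8 * (7*d + 3*d^3) = -3*A^-2 - 16*A^-6 - 16*A^-10 - 3*A^-14
  A^-10 * (d^2) = A^-6 + 2*A^-10 + A^-14
Summing the groups: <K> = A^22 - 3*A^18 + 5*A^14 - 7*A^10 + 7*A^6 - 7*A^2 + 6*A^-2 - 3*A^-6 + 2*A^-10
Normalise by the writhe: (-A^3)^(-w) = (-A^3)^(6) = A^18, so f(A) = A^18 * <K> = A^40 - 3*A^36 + 5*A^32 - 7*A^28 + 7*A^24 - 7*A^20 + 6*A^16 - 3*A^12 + 2*A^8.
Substitute A = t^(-1/4), i.e. A^e → t^(-e/4): V(t) = 2*t^-2 - 3*t^-3 + 6*t^-4 - 7*t^-5 + 7*t^-6 - 7*t^-7 + 5*t^-8 - 3*t^-9 + t^-10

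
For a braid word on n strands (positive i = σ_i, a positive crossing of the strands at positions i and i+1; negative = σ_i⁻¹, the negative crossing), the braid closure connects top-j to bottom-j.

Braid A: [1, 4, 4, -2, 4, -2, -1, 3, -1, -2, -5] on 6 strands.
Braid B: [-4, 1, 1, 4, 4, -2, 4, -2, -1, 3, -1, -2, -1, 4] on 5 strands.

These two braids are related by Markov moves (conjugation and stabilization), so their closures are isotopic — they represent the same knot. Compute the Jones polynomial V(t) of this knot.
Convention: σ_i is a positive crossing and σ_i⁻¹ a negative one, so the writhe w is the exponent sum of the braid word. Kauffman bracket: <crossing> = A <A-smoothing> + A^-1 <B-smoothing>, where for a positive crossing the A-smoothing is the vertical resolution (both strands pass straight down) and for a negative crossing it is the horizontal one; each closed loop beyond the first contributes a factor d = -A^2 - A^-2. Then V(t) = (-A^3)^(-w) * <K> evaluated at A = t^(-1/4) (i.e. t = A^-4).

-t^3 + 2*t^2 - 3*t + 4 - 3*t^-1 + 4*t^-2 - 2*t^-3 + t^-4 - t^-5

Derivation:
Markov-equivalent braids have isotopic closures, hence identical knot invariants. Strip the Markov moves from each word to reach a common short braid β, then compute V(t) once on β.
Braid A: s1 s4 s4 s2^-1 s4 s2^-1 s1^-1 s3 s1^-1 s2^-1 s5^-1 on 6 strands reduces by inverse Markov moves (closure unchanged at each step):
  Destabilize: the word has the form β·s5^-1 where s5^-1 occurs only as the final letter (β ∈ B_5); drop it and the last strand → 5 strands.
Reduced to β = s1 s4 s4 s2^-1 s4 s2^-1 s1^-1 s3 s1^-1 s2^-1 on 5 strands, 10 crossings.
Braid B: s4^-1 s1 s1 s4 s4 s2^-1 s4 s2^-1 s1^-1 s3 s1^-1 s2^-1 s1^-1 s4 on 5 strands reduces by inverse Markov moves (closure unchanged at each step):
  Deconjugate: the word is γ·β·γ⁻¹ with γ = s4^-1 s1 (prefix) and γ⁻¹ = s1^-1 s4 (suffix); strip both.
Reduced to β = s1 s4 s4 s2^-1 s4 s2^-1 s1^-1 s3 s1^-1 s2^-1 on 5 strands, 10 crossings.
Both give the same β = s1 s4 s4 s2^-1 s4 s2^-1 s1^-1 s3 s1^-1 s2^-1 on 5 strands, so one state sum suffices:
Braid: s1 s4 s4 s2^-1 s4 s2^-1 s1^-1 s3 s1^-1 s2^-1 on 5 strands, 10 crossings.
Writhe w = (#positive) - (#negative) = 5 - 5 = 0.
State-sum expansion of <K>. There are 2^10 = 1024 states.
Each crossing splits two ways (0=vertical, 1=horizontal). The state's weight is A^(#A-smoothings - #B-smoothings) * d^(loops - 1).
Tabulate the states by total A-exponent and number of loops L (A-exp: L × count):
  A^10: L=6 ×1
  A^8: L=5 ×10
  A^6: L=4 ×40, L=6 ×5
  A^4: L=3 ×80, L=5 ×39, L=7 ×1
  A^2: L=2 ×79, L=4 ×117, L=6 ×14
  A^0: L=1 ×30, L=3 ×158, L=5 ×62, L=7 ×2
  A^-2: L=2 ×84, L=4 ×111, L=6 ×15
  A^-4: L=1 ×9, L=3 ×74, L=5 ×36, L=7 ×1
  A^-6: L=2 ×12, L=4 ×29, L=6 ×4
  A^-8: L=3 ×6, L=5 ×4
  A^-10: L=4 ×1
Each group contributes A^e * Σ count * d^(L-1):
Powers of d = -A^2 - A^-2: d^2 = A^4 + 2 + A^-4; d^3 = -A^6 - 3*A^2 - 3*A^-2 - A^-6; d^4 = A^8 + 4*A^4 + 6 + 4*A^-4 + A^-8; d^5 = -A^10 - 5*A^6 - 10*A^2 - 10*A^-2 - 5*A^-6 - A^-10; d^6 = A^12 + 6*A^8 + 15*A^4 + 20 + 15*A^-4 + 6*A^-8 + A^-12.
  A^10 * (d^5) = -A^20 - 5*A^16 - 10*A^12 - 10*A^8 - 5*A^4 - 1
  A^8 * (10*d^4) = 10*A^16 + 40*A^12 + 60*A^8 + 40*A^4 + 10
  A^6 * (40*d^3 + 5*d^5) = -5*A^16 - 65*A^12 - 170*A^8 - 170*A^4 - 65 - 5*A^-4
  A^4 * (80*d^2 + 39*d^4 + d^6) = A^16 + 45*A^12 + 251*A^8 + 414*A^4 + 251 + 45*A^-4 + A^-8
  A^2 * (79*d + 117*d^3 + 14*d^5) = -14*A^12 - 187*A^8 - 570*A^4 - 570 - 187*A^-4 - 14*A^-8
  A^0 * (30 + 158*d^2 + 62*d^4 + 2*d^6) = 2*A^12 + 74*A^8 + 436*A^4 + 758 + 436*A^-4 + 74*A^-8 + 2*A^-12
  A^-2 * (84*d + 111*d^3 + 15*d^5) = -15*A^8 - 186*A^4 - 567 - 567*A^-4 - 186*A^-8 - 15*A^-12
  A^-4 * (9 + 74*d^2 + 36*d^4 + d^6) = A^8 + 42*A^4 + 233 + 393*A^-4 + 233*A^-8 + 42*A^-12 + A^-16
  A^-6 * (12*d + 29*d^3 + 4*d^5) = -4*A^4 - 49 - 139*A^-4 - 139*A^-8 - 49*A^-12 - 4*A^-16
  A^-8 * (6*d^2 + 4*d^4) = 4 + 22*A^-4 + 36*A^-8 + 22*A^-12 + 4*A^-16
  A^-10 * (d^3) = -A^-4 - 3*A^-8 - 3*A^-12 - A^-16
Summing the groups: <K> = -A^20 + A^16 - 2*A^12 + 4*A^8 - 3*A^4 + 4 - 3*A^-4 + 2*A^-8 - A^-12
Normalise by the writhe: (-A^3)^(-w) = (-A^3)^(0) = 1, so f(A) = 1 * <K> = -A^20 + A^16 - 2*A^12 + 4*A^8 - 3*A^4 + 4 - 3*A^-4 + 2*A^-8 - A^-12.
Substitute A = t^(-1/4), i.e. A^e → t^(-e/4): V(t) = -t^3 + 2*t^2 - 3*t + 4 - 3*t^-1 + 4*t^-2 - 2*t^-3 + t^-4 - t^-5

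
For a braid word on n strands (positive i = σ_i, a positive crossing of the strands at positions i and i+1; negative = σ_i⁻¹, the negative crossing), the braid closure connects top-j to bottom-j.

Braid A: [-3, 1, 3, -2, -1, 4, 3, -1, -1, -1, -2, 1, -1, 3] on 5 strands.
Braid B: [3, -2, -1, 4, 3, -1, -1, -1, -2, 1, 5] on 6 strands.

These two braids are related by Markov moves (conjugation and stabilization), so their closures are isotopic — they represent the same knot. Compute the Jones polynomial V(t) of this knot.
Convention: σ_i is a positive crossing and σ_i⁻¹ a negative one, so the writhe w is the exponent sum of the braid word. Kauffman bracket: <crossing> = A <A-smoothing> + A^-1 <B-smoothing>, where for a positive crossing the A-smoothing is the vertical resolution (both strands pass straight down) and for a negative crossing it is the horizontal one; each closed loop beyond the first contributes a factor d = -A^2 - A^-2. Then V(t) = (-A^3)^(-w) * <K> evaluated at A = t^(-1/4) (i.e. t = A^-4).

t - 1 + 3*t^-1 - 4*t^-2 + 4*t^-3 - 4*t^-4 + 3*t^-5 - 2*t^-6 + t^-7

Derivation:
Markov-equivalent braids have isotopic closures, hence identical knot invariants. Strip the Markov moves from each word to reach a common short braid β, then compute V(t) once on β.
Braid A: s3^-1 s1 s3 s2^-1 s1^-1 s4 s3 s1^-1 s1^-1 s1^-1 s2^-1 s1 s1^-1 s3 on 5 strands reduces by inverse Markov moves (closure unchanged at each step):
  Deconjugate: the word is γ·β·γ⁻¹ with γ = s3^-1 s1 (prefix) and γ⁻¹ = s1^-1 s3 (suffix); strip both.
Reduced to β = s3 s2^-1 s1^-1 s4 s3 s1^-1 s1^-1 s1^-1 s2^-1 s1 on 5 strands, 10 crossings.
Braid B: s3 s2^-1 s1^-1 s4 s3 s1^-1 s1^-1 s1^-1 s2^-1 s1 s5 on 6 strands reduces by inverse Markov moves (closure unchanged at each step):
  Destabilize: the word has the form β·s5 where s5 occurs only as the final letter (β ∈ B_5); drop it and the last strand → 5 strands.
Reduced to β = s3 s2^-1 s1^-1 s4 s3 s1^-1 s1^-1 s1^-1 s2^-1 s1 on 5 strands, 10 crossings.
Both give the same β = s3 s2^-1 s1^-1 s4 s3 s1^-1 s1^-1 s1^-1 s2^-1 s1 on 5 strands, so one state sum suffices:
Braid: s3 s2^-1 s1^-1 s4 s3 s1^-1 s1^-1 s1^-1 s2^-1 s1 on 5 strands, 10 crossings.
Writhe w = (#positive) - (#negative) = 4 - 6 = -2.
Computing the Kauffman bracket via state sum. There are 2^10 = 1024 states.
Smooth each crossing (0=||, 1=⌣⌢); contribution A^(Σ sign_k(1-2s_k)) * d^(L-1).
Tabulate the states by total A-exponent and number of loops L (A-exp: L × count):
  A^10: L=7 ×1
  A^8: L=6 ×10
  A^6: L=5 ×42, L=7 ×3
  A^4: L=4 ×95, L=6 ×24, L=8 ×1
  A^2: L=3 ×124, L=5 ×76, L=7 ×10
  A^0: L=2 ×90, L=4 ×126, L=6 ×35, L=8 ×1
  A^-2: L=1 ×28, L=3 ×116, L=5 ×61, L=7 ×5
  A^-4: L=2 ×50, L=4 ×60, L=6 ×10
  A^-6: L=1 ×5, L=3 ×29, L=5 ×11
  A^-8: L=2 ×4, L=4 ×6
  A^-10: L=3 ×1
Each group contributes A^e * Σ count * d^(L-1):
Powers of d = -A^2 - A^-2: d^2 = A^4 + 2 + A^-4; d^3 = -A^6 - 3*A^2 - 3*A^-2 - A^-6; d^4 = A^8 + 4*A^4 + 6 + 4*A^-4 + A^-8; d^5 = -A^10 - 5*A^6 - 10*A^2 - 10*A^-2 - 5*A^-6 - A^-10; d^6 = A^12 + 6*A^8 + 15*A^4 + 20 + 15*A^-4 + 6*A^-8 + A^-12; d^7 = -A^14 - 7*A^10 - 21*A^6 - 35*A^2 - 35*A^-2 - 21*A^-6 - 7*A^-10 - A^-14.
  A^10 * (d^6) = A^22 + 6*A^18 + 15*A^14 + 20*A^10 + 15*A^6 + 6*A^2 + A^-2
  A^8 * (10*d^5) = -10*A^18 - 50*A^14 - 100*A^10 - 100*A^6 - 50*A^2 - 10*A^-2
  A^6 * (42*d^4 + 3*d^6) = 3*A^18 + 60*A^14 + 213*A^10 + 312*A^6 + 213*A^2 + 60*A^-2 + 3*A^-6
  A^4 * (95*d^3 + 24*d^5 + d^7) = -A^18 - 31*A^14 - 236*A^10 - 560*A^6 - 560*A^2 - 236*A^-2 - 31*A^-6 - A^-10
  A^2 * (124*d^2 + 76*d^4 + 10*d^6) = 10*A^14 + 136*A^10 + 578*A^6 + 904*A^2 + 578*A^-2 + 136*A^-6 + 10*A^-10
  A^0 * (90*d + 126*d^3 + 35*d^5 + d^7) = -A^14 - 42*A^10 - 322*A^6 - 853*A^2 - 853*A^-2 - 322*A^-6 - 42*A^-10 - A^-14
  A^-2 * (28 + 116*d^2 + 61*d^4 + 5*d^6) = 5*A^10 + 91*A^6 + 435*A^2 + 726*A^-2 + 435*A^-6 + 91*A^-10 + 5*A^-14
  A^-4 * (50*d + 60*d^3 + 10*d^5) = -10*A^6 - 110*A^2 - 330*A^-2 - 330*A^-6 - 110*A^-10 - 10*A^-14
  A^-6 * (5 + 29*d^2 + 11*d^4) = 11*A^2 + 73*A^-2 + 129*A^-6 + 73*A^-10 + 11*A^-14
  A^-8 * (4*d + 6*d^3) = -6*A^-2 - 22*A^-6 - 22*A^-10 - 6*A^-14
  A^-10 * (d^2) = A^-6 + 2*A^-10 + A^-14
Summing the groups: <K> = A^22 - 2*A^18 + 3*A^14 - 4*A^10 + 4*A^6 - 4*A^2 + 3*A^-2 - A^-6 + A^-10
Normalise by the writhe: (-A^3)^(-w) = (-A^3)^(2) = A^6, so f(A) = A^6 * <K> = A^28 - 2*A^24 + 3*A^20 - 4*A^16 + 4*A^12 - 4*A^8 + 3*A^4 - 1 + A^-4.
Substitute A = t^(-1/4), i.e. A^e → t^(-e/4): V(t) = t - 1 + 3*t^-1 - 4*t^-2 + 4*t^-3 - 4*t^-4 + 3*t^-5 - 2*t^-6 + t^-7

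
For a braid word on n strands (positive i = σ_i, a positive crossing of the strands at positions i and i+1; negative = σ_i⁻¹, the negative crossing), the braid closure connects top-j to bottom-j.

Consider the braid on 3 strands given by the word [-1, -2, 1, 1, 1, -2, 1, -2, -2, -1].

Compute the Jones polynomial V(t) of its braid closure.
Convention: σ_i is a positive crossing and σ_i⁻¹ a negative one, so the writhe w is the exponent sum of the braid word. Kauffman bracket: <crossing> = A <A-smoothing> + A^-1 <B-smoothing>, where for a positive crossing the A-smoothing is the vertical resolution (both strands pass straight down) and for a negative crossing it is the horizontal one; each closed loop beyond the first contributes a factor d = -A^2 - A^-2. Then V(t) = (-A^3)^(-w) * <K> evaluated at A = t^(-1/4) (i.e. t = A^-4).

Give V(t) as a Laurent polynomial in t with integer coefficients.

t^2 - 2*t + 3 - 3*t^-1 + 4*t^-2 - 3*t^-3 + 2*t^-4 - 2*t^-5 + t^-6

Derivation:
Braid: s1^-1 s2^-1 s1 s1 s1 s2^-1 s1 s2^-1 s2^-1 s1^-1 on 3 strands, 10 crossings.
Writhe w = (#positive) - (#negative) = 4 - 6 = -2.
State-sum expansion of <K>. There are 2^10 = 1024 states.
Smooth each crossing (0=||, 1=⌣⌢); contribution A^(Σ sign_k(1-2s_k)) * d^(L-1).
Tabulate the states by total A-exponent and number of loops L (A-exp: L × count):
  A^10: L=5 ×1
  A^8: L=4 ×10
  A^6: L=3 ×38, L=5 ×7
  A^4: L=2 ×67, L=4 ×49, L=6 ×4
  A^2: L=1 ×46, L=3 ×130, L=5 ×33, L=7 ×1
  A^0: L=2 ×131, L=4 ×110, L=6 ×11
  A^-2: L=1 ×25, L=3 ×133, L=5 ×51, L=7 ×1
  A^-4: L=2 ×37, L=4 ×72, L=6 ×11
  A^-6: L=3 ×25, L=5 ×19, L=7 ×1
  A^-8: L=4 ×8, L=6 ×2
  A^-10: L=5 ×1
Each group contributes A^e * Σ count * d^(L-1):
Powers of d = -A^2 - A^-2: d^2 = A^4 + 2 + A^-4; d^3 = -A^6 - 3*A^2 - 3*A^-2 - A^-6; d^4 = A^8 + 4*A^4 + 6 + 4*A^-4 + A^-8; d^5 = -A^10 - 5*A^6 - 10*A^2 - 10*A^-2 - 5*A^-6 - A^-10; d^6 = A^12 + 6*A^8 + 15*A^4 + 20 + 15*A^-4 + 6*A^-8 + A^-12.
  A^10 * (d^4) = A^18 + 4*A^14 + 6*A^10 + 4*A^6 + A^2
  A^8 * (10*d^3) = -10*A^14 - 30*A^10 - 30*A^6 - 10*A^2
  A^6 * (38*d^2 + 7*d^4) = 7*A^14 + 66*A^10 + 118*A^6 + 66*A^2 + 7*A^-2
  A^4 * (67*d + 49*d^3 + 4*d^5) = -4*A^14 - 69*A^10 - 254*A^6 - 254*A^2 - 69*A^-2 - 4*A^-6
  A^2 * (46 + 130*d^2 + 33*d^4 + d^6) = A^14 + 39*A^10 + 277*A^6 + 524*A^2 + 277*A^-2 + 39*A^-6 + A^-10
  A^0 * (131*d + 110*d^3 + 11*d^5) = -11*A^10 - 165*A^6 - 571*A^2 - 571*A^-2 - 165*A^-6 - 11*A^-10
  A^-2 * (25 + 133*d^2 + 51*d^4 + d^6) = A^10 + 57*A^6 + 352*A^2 + 617*A^-2 + 352*A^-6 + 57*A^-10 + A^-14
  A^-4 * (37*d + 72*d^3 + 11*d^5) = -11*A^6 - 127*A^2 - 363*A^-2 - 363*A^-6 - 127*A^-10 - 11*A^-14
  A^-6 * (25*d^2 + 19*d^4 + d^6) = A^6 + 25*A^2 + 116*A^-2 + 184*A^-6 + 116*A^-10 + 25*A^-14 + A^-18
  A^-8 * (8*d^3 + 2*d^5) = -2*A^2 - 18*A^-2 - 44*A^-6 - 44*A^-10 - 18*A^-14 - 2*A^-18
  A^-10 * (d^4) = A^-2 + 4*A^-6 + 6*A^-10 + 4*A^-14 + A^-18
Summing the groups: <K> = A^18 - 2*A^14 + 2*A^10 - 3*A^6 + 4*A^2 - 3*A^-2 + 3*A^-6 - 2*A^-10 + A^-14
Normalise by the writhe: (-A^3)^(-w) = (-A^3)^(2) = A^6, so f(A) = A^6 * <K> = A^24 - 2*A^20 + 2*A^16 - 3*A^12 + 4*A^8 - 3*A^4 + 3 - 2*A^-4 + A^-8.
Substitute A = t^(-1/4), i.e. A^e → t^(-e/4): V(t) = t^2 - 2*t + 3 - 3*t^-1 + 4*t^-2 - 3*t^-3 + 2*t^-4 - 2*t^-5 + t^-6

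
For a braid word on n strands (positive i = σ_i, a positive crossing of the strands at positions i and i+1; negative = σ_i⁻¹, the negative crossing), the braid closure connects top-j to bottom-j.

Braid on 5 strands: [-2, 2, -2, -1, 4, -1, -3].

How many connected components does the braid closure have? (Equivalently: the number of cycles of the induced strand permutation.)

Track the strand permutation on 5 strands, starting from identity.
  step 1: s2^-1 swaps positions 2,3 -> [1 3 2 4 5]
  step 2: s2 swaps positions 2,3 -> [1 2 3 4 5]
  step 3: s2^-1 swaps positions 2,3 -> [1 3 2 4 5]
  step 4: s1^-1 swaps positions 1,2 -> [3 1 2 4 5]
  step 5: s4 swaps positions 4,5 -> [3 1 2 5 4]
  step 6: s1^-1 swaps positions 1,2 -> [1 3 2 5 4]
  step 7: s3^-1 swaps positions 3,4 -> [1 3 5 2 4]
Final permutation (position -> original strand): [1 3 5 2 4]
Closure components = cycle count of this permutation = 2.

Answer: 2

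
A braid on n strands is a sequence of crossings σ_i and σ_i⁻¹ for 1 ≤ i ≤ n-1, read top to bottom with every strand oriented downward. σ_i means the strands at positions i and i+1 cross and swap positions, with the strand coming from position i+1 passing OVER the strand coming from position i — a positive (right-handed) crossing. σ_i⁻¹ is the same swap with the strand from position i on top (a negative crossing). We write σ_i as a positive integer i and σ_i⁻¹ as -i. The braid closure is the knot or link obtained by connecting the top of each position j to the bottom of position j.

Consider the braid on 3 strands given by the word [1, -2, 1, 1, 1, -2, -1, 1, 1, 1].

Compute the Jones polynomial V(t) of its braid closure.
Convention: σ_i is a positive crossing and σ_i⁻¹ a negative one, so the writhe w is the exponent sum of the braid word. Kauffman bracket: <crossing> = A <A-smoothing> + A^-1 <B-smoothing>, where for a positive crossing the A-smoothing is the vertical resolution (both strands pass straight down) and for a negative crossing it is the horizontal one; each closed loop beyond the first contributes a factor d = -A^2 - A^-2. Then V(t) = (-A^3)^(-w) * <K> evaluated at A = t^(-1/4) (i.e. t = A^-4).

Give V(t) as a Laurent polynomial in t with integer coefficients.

t^8 - 2*t^7 + 3*t^6 - 4*t^5 + 3*t^4 - 3*t^3 + 3*t^2 - t + 1

Derivation:
First cancel adjacent σ_i σ_i⁻¹ pairs (Reidemeister II — same braid, same closure): s1 s2^-1 s1 s1 s1 s2^-1 s1^-1 s1 s1 s1 → s1 s2^-1 s1 s1 s1 s2^-1 s1 s1.
Braid: s1 s2^-1 s1 s1 s1 s2^-1 s1 s1 on 3 strands, 8 crossings.
Writhe w = (#positive) - (#negative) = 6 - 2 = 4.
Computing the Kauffman bracket via state sum. There are 2^8 = 256 states.
Each crossing splits two ways (0=vertical, 1=horizontal). The state's weight is A^(#A-smoothings - #B-smoothings) * d^(loops - 1).
Tabulate the states by total A-exponent and number of loops L (A-exp: L × count):
  A^8: L=3 ×1
  A^6: L=2 ×8
  A^4: L=1 ×21, L=3 ×7
  A^2: L=2 ×54, L=4 ×2
  A^0: L=3 ×70
  A^-2: L=4 ×56
  A^-4: L=5 ×28
  A^-6: L=6 ×8
  A^-8: L=7 ×1
Each group contributes A^e * Σ count * d^(L-1):
Powers of d = -A^2 - A^-2: d^2 = A^4 + 2 + A^-4; d^3 = -A^6 - 3*A^2 - 3*A^-2 - A^-6; d^4 = A^8 + 4*A^4 + 6 + 4*A^-4 + A^-8; d^5 = -A^10 - 5*A^6 - 10*A^2 - 10*A^-2 - 5*A^-6 - A^-10; d^6 = A^12 + 6*A^8 + 15*A^4 + 20 + 15*A^-4 + 6*A^-8 + A^-12.
  A^8 * (d^2) = A^12 + 2*A^8 + A^4
  A^6 * (8*d) = -8*A^8 - 8*A^4
  A^4 * (21 + 7*d^2) = 7*A^8 + 35*A^4 + 7
  A^2 * (54*d + 2*d^3) = -2*A^8 - 60*A^4 - 60 - 2*A^-4
  A^0 * (70*d^2) = 70*A^4 + 140 + 70*A^-4
  A^-2 * (56*d^3) = -56*A^4 - 168 - 168*A^-4 - 56*A^-8
  A^-4 * (28*d^4) = 28*A^4 + 112 + 168*A^-4 + 112*A^-8 + 28*A^-12
  A^-6 * (8*d^5) = -8*A^4 - 40 - 80*A^-4 - 80*A^-8 - 40*A^-12 - 8*A^-16
  A^-8 * (d^6) = A^4 + 6 + 15*A^-4 + 20*A^-8 + 15*A^-12 + 6*A^-16 + A^-20
Summing the groups: <K> = A^12 - A^8 + 3*A^4 - 3 + 3*A^-4 - 4*A^-8 + 3*A^-12 - 2*A^-16 + A^-20
Normalise by the writhe: (-A^3)^(-w) = (-A^3)^(-4) = A^-12, so f(A) = A^-12 * <K> = 1 - A^-4 + 3*A^-8 - 3*A^-12 + 3*A^-16 - 4*A^-20 + 3*A^-24 - 2*A^-28 + A^-32.
Substitute A = t^(-1/4), i.e. A^e → t^(-e/4): V(t) = t^8 - 2*t^7 + 3*t^6 - 4*t^5 + 3*t^4 - 3*t^3 + 3*t^2 - t + 1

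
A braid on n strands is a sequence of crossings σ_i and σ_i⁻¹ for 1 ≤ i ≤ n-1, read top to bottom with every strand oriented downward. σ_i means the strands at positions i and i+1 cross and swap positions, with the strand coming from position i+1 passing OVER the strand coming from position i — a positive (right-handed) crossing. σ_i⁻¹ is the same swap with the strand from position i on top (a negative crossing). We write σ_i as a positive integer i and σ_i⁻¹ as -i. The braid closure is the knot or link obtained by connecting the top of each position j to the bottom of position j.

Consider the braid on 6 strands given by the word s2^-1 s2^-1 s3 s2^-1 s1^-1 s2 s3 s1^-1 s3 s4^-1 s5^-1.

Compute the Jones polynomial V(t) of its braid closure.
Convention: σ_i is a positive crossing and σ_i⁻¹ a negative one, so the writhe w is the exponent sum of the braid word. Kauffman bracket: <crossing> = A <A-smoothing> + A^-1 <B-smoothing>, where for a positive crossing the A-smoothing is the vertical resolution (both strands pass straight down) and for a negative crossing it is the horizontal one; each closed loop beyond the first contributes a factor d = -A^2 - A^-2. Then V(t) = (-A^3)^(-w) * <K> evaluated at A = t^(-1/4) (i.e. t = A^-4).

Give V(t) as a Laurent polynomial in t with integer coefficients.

The presented braid s2^-1 s2^-1 s3 s2^-1 s1^-1 s2 s3 s1^-1 s3 s4^-1 s5^-1 on 6 strands reduces by inverse Markov moves (closure unchanged at each step):
  Destabilize: the word has the form β·s5^-1 where s5^-1 occurs only as the final letter (β ∈ B_5); drop it and the last strand → 5 strands.
  Destabilize: the word has the form β·s4^-1 where s4^-1 occurs only as the final letter (β ∈ B_4); drop it and the last strand → 4 strands.
Reduced to β = s2^-1 s2^-1 s3 s2^-1 s1^-1 s2 s3 s1^-1 s3 on 4 strands, 9 crossings.
Compute on β:
Braid: s2^-1 s2^-1 s3 s2^-1 s1^-1 s2 s3 s1^-1 s3 on 4 strands, 9 crossings.
Writhe w = (#positive) - (#negative) = 4 - 5 = -1.
State-sum expansion of <K>. There are 2^9 = 512 states.
Smooth each crossing (0=||, 1=⌣⌢); contribution A^(Σ sign_k(1-2s_k)) * d^(L-1).
Tabulate the states by total A-exponent and number of loops L (A-exp: L × count):
  A^9: L=5 ×1
  A^7: L=4 ×9
  A^5: L=3 ×32, L=5 ×4
  A^3: L=2 ×55, L=4 ×28, L=6 ×1
  A^1: L=1 ×39, L=3 ×77, L=5 ×10
  A^-1: L=2 ×87, L=4 ×38, L=6 ×1
  A^-3: L=1 ×14, L=3 ×64, L=5 ×6
  A^-5: L=2 ×17, L=4 ×19
  A^-7: L=3 ×7, L=5 ×2
  A^-9: L=4 ×1
Each group contributes A^e * Σ count * d^(L-1):
Powers of d = -A^2 - A^-2: d^2 = A^4 + 2 + A^-4; d^3 = -A^6 - 3*A^2 - 3*A^-2 - A^-6; d^4 = A^8 + 4*A^4 + 6 + 4*A^-4 + A^-8; d^5 = -A^10 - 5*A^6 - 10*A^2 - 10*A^-2 - 5*A^-6 - A^-10.
  A^9 * (d^4) = A^17 + 4*A^13 + 6*A^9 + 4*A^5 + A
  A^7 * (9*d^3) = -9*A^13 - 27*A^9 - 27*A^5 - 9*A
  A^5 * (32*d^2 + 4*d^4) = 4*A^13 + 48*A^9 + 88*A^5 + 48*A + 4*A^-3
  A^3 * (55*d + 28*d^3 + d^5) = -A^13 - 33*A^9 - 149*A^5 - 149*A - 33*A^-3 - A^-7
  A^1 * (39 + 77*d^2 + 10*d^4) = 10*A^9 + 117*A^5 + 253*A + 117*A^-3 + 10*A^-7
  A^-1 * (87*d + 38*d^3 + d^5) = -A^9 - 43*A^5 - 211*A - 211*A^-3 - 43*A^-7 - A^-11
  A^-3 * (14 + 64*d^2 + 6*d^4) = 6*A^5 + 88*A + 178*A^-3 + 88*A^-7 + 6*A^-11
  A^-5 * (17*d + 19*d^3) = -19*A - 74*A^-3 - 74*A^-7 - 19*A^-11
  A^-7 * (7*d^2 + 2*d^4) = 2*A + 15*A^-3 + 26*A^-7 + 15*A^-11 + 2*A^-15
  A^-9 * (d^3) = -A^-3 - 3*A^-7 - 3*A^-11 - A^-15
Summing the groups: <K> = A^17 - 2*A^13 + 3*A^9 - 4*A^5 + 4*A - 5*A^-3 + 3*A^-7 - 2*A^-11 + A^-15
Normalise by the writhe: (-A^3)^(-w) = (-A^3)^(1) = -A^3, so f(A) = -A^3 * <K> = -A^20 + 2*A^16 - 3*A^12 + 4*A^8 - 4*A^4 + 5 - 3*A^-4 + 2*A^-8 - A^-12.
Substitute A = t^(-1/4), i.e. A^e → t^(-e/4): V(t) = -t^3 + 2*t^2 - 3*t + 5 - 4*t^-1 + 4*t^-2 - 3*t^-3 + 2*t^-4 - t^-5

Answer: -t^3 + 2*t^2 - 3*t + 5 - 4*t^-1 + 4*t^-2 - 3*t^-3 + 2*t^-4 - t^-5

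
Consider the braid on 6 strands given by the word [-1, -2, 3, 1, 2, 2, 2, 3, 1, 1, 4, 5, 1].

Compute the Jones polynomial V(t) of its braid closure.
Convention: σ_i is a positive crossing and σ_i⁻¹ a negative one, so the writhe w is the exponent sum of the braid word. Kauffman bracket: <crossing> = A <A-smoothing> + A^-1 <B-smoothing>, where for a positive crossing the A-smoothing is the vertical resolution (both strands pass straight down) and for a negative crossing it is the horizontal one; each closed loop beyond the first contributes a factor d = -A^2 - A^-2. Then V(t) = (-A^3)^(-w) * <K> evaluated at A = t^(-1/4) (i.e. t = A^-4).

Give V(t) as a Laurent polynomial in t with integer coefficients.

The presented braid s1^-1 s2^-1 s3 s1 s2 s2 s2 s3 s1 s1 s4 s5 s1 on 6 strands reduces by inverse Markov moves (closure unchanged at each step):
  Deconjugate: the word is γ·β·γ⁻¹ with γ = s1^-1 (prefix) and γ⁻¹ = s1 (suffix); strip both.
  Destabilize: the word has the form β·s5 where s5 occurs only as the final letter (β ∈ B_5); drop it and the last strand → 5 strands.
  Destabilize: the word has the form β·s4 where s4 occurs only as the final letter (β ∈ B_4); drop it and the last strand → 4 strands.
Reduced to β = s2^-1 s3 s1 s2 s2 s2 s3 s1 s1 on 4 strands, 9 crossings.
Compute on β:
Braid: s2^-1 s3 s1 s2 s2 s2 s3 s1 s1 on 4 strands, 9 crossings.
Writhe w = (#positive) - (#negative) = 8 - 1 = 7.
State-sum expansion of <K>. There are 2^9 = 512 states.
For each crossing: s=0 is the vertical smoothing, s=1 horizontal. Crossing k contributes A^(sign_k * (1 - 2*s_k)); loop factor d = -A^2 - A^-2.
Tabulate the states by total A-exponent and number of loops L (A-exp: L × count):
  A^9: L=3 ×1
  A^7: L=2 ×5, L=4 ×4
  A^5: L=1 ×6, L=3 ×27, L=5 ×3
  A^3: L=2 ×57, L=4 ×26, L=6 ×1
  A^1: L=1 ×39, L=3 ×77, L=5 ×10
  A^-1: L=2 ×81, L=4 ×44, L=6 ×1
  A^-3: L=3 ×73, L=5 ×11
  A^-5: L=4 ×35, L=6 ×1
  A^-7: L=5 ×9
  A^-9: L=6 ×1
Each group contributes A^e * Σ count * d^(L-1):
Powers of d = -A^2 - A^-2: d^2 = A^4 + 2 + A^-4; d^3 = -A^6 - 3*A^2 - 3*A^-2 - A^-6; d^4 = A^8 + 4*A^4 + 6 + 4*A^-4 + A^-8; d^5 = -A^10 - 5*A^6 - 10*A^2 - 10*A^-2 - 5*A^-6 - A^-10.
  A^9 * (d^2) = A^13 + 2*A^9 + A^5
  A^7 * (5*d + 4*d^3) = -4*A^13 - 17*A^9 - 17*A^5 - 4*A
  A^5 * (6 + 27*d^2 + 3*d^4) = 3*A^13 + 39*A^9 + 78*A^5 + 39*A + 3*A^-3
  A^3 * (57*d + 26*d^3 + d^5) = -A^13 - 31*A^9 - 145*A^5 - 145*A - 31*A^-3 - A^-7
  A^1 * (39 + 77*d^2 + 10*d^4) = 10*A^9 + 117*A^5 + 253*A + 117*A^-3 + 10*A^-7
  A^-1 * (81*d + 44*d^3 + d^5) = -A^9 - 49*A^5 - 223*A - 223*A^-3 - 49*A^-7 - A^-11
  A^-3 * (73*d^2 + 11*d^4) = 11*A^5 + 117*A + 212*A^-3 + 117*A^-7 + 11*A^-11
  A^-5 * (35*d^3 + d^5) = -A^5 - 40*A - 115*A^-3 - 115*A^-7 - 40*A^-11 - A^-15
  A^-7 * (9*d^4) = 9*A + 36*A^-3 + 54*A^-7 + 36*A^-11 + 9*A^-15
  A^-9 * (d^5) = -A - 5*A^-3 - 10*A^-7 - 10*A^-11 - 5*A^-15 - A^-19
Summing the groups: <K> = -A^13 + 2*A^9 - 5*A^5 + 5*A - 6*A^-3 + 6*A^-7 - 4*A^-11 + 3*A^-15 - A^-19
Normalise by the writhe: (-A^3)^(-w) = (-A^3)^(-7) = -A^-21, so f(A) = -A^-21 * <K> = A^-8 - 2*A^-12 + 5*A^-16 - 5*A^-20 + 6*A^-24 - 6*A^-28 + 4*A^-32 - 3*A^-36 + A^-40.
Substitute A = t^(-1/4), i.e. A^e → t^(-e/4): V(t) = t^10 - 3*t^9 + 4*t^8 - 6*t^7 + 6*t^6 - 5*t^5 + 5*t^4 - 2*t^3 + t^2

Answer: t^10 - 3*t^9 + 4*t^8 - 6*t^7 + 6*t^6 - 5*t^5 + 5*t^4 - 2*t^3 + t^2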